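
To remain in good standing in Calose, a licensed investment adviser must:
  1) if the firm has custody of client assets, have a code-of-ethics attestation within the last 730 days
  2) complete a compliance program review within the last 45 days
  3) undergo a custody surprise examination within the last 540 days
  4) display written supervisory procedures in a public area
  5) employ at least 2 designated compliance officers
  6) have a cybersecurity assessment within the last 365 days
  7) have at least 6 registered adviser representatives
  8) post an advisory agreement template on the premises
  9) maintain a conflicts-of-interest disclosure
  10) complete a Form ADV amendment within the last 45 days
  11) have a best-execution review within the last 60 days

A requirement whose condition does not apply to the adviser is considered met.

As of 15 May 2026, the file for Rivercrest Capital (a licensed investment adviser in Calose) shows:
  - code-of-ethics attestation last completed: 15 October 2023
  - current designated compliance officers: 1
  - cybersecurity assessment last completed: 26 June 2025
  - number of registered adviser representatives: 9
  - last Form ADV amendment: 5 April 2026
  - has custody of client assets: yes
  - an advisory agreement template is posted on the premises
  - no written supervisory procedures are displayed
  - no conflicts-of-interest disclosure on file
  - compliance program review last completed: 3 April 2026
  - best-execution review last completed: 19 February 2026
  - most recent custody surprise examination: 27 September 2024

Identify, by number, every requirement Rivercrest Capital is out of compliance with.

1, 3, 4, 5, 9, 11

1. condition 'has custody of client assets' holds; code-of-ethics attestation 943 days ago vs limit 730 → not met
2. compliance program review 42 days ago vs limit 45 → met
3. custody surprise examination 595 days ago vs limit 540 → not met
4. written supervisory procedures absent → not met
5. designated compliance officers 1 < 2 → not met
6. cybersecurity assessment 323 days ago vs limit 365 → met
7. registered adviser representatives 9 ≥ 6 → met
8. advisory agreement template present → met
9. conflicts-of-interest disclosure absent → not met
10. Form ADV amendment 40 days ago vs limit 45 → met
11. best-execution review 85 days ago vs limit 60 → not met
Not met: 1, 3, 4, 5, 9, 11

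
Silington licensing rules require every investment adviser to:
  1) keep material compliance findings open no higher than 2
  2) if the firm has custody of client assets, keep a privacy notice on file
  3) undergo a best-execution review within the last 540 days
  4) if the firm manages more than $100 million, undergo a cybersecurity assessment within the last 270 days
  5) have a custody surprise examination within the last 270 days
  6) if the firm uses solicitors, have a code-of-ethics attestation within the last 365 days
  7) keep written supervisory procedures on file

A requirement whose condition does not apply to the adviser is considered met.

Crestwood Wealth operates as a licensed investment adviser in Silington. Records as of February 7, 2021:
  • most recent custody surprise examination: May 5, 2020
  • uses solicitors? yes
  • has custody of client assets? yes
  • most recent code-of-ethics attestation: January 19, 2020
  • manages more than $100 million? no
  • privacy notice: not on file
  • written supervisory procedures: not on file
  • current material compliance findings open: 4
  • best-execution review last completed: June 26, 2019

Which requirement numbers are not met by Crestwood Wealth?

1. material compliance findings open 4 > 2 → not met
2. condition 'has custody of client assets' holds; privacy notice absent → not met
3. best-execution review 592 days ago vs limit 540 → not met
4. condition 'manages more than $100 million' does not hold → requirement n/a → met
5. custody surprise examination 278 days ago vs limit 270 → not met
6. condition 'uses solicitors' holds; code-of-ethics attestation 385 days ago vs limit 365 → not met
7. written supervisory procedures absent → not met
Not met: 1, 2, 3, 5, 6, 7

1, 2, 3, 5, 6, 7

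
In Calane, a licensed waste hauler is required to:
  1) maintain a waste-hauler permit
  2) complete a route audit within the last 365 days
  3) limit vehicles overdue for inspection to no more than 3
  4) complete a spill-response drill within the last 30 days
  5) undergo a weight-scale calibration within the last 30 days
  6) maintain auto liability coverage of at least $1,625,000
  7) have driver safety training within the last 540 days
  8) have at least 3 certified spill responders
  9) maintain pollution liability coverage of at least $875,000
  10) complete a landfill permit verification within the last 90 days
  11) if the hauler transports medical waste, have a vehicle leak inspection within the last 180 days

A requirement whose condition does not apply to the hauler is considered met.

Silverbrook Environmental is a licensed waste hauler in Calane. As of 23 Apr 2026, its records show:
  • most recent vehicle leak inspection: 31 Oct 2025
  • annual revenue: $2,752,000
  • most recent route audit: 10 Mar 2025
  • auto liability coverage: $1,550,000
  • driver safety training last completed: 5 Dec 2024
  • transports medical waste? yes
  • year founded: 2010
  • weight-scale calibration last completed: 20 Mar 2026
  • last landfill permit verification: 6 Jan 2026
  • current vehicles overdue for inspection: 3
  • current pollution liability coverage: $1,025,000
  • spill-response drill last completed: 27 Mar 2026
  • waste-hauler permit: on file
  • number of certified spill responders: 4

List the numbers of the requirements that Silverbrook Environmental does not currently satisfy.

1. waste-hauler permit present → met
2. route audit 409 days ago vs limit 365 → not met
3. vehicles overdue for inspection 3 ≤ 3 → met
4. spill-response drill 27 days ago vs limit 30 → met
5. weight-scale calibration 34 days ago vs limit 30 → not met
6. auto liability coverage $1,550,000 < $1,625,000 → not met
7. driver safety training 504 days ago vs limit 540 → met
8. certified spill responders 4 ≥ 3 → met
9. pollution liability coverage $1,025,000 ≥ $875,000 → met
10. landfill permit verification 107 days ago vs limit 90 → not met
11. condition 'transports medical waste' holds; vehicle leak inspection 174 days ago vs limit 180 → met
Not met: 2, 5, 6, 10

2, 5, 6, 10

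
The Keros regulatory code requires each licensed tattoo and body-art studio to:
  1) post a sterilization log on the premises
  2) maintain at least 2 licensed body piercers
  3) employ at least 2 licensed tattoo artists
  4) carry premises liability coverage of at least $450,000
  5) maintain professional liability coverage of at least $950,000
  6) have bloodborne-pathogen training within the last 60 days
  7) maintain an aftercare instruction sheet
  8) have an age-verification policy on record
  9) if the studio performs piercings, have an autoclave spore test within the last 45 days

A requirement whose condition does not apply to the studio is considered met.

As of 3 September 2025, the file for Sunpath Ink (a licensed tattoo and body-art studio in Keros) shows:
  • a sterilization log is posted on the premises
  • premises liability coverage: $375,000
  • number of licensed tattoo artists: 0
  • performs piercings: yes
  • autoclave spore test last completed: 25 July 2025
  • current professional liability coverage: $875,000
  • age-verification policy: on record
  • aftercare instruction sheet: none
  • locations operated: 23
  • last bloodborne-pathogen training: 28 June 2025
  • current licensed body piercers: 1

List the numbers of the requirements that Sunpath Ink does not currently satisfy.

2, 3, 4, 5, 6, 7

1. sterilization log present → met
2. licensed body piercers 1 < 2 → not met
3. licensed tattoo artists 0 < 2 → not met
4. premises liability coverage $375,000 < $450,000 → not met
5. professional liability coverage $875,000 < $950,000 → not met
6. bloodborne-pathogen training 67 days ago vs limit 60 → not met
7. aftercare instruction sheet absent → not met
8. age-verification policy present → met
9. condition 'performs piercings' holds; autoclave spore test 40 days ago vs limit 45 → met
Not met: 2, 3, 4, 5, 6, 7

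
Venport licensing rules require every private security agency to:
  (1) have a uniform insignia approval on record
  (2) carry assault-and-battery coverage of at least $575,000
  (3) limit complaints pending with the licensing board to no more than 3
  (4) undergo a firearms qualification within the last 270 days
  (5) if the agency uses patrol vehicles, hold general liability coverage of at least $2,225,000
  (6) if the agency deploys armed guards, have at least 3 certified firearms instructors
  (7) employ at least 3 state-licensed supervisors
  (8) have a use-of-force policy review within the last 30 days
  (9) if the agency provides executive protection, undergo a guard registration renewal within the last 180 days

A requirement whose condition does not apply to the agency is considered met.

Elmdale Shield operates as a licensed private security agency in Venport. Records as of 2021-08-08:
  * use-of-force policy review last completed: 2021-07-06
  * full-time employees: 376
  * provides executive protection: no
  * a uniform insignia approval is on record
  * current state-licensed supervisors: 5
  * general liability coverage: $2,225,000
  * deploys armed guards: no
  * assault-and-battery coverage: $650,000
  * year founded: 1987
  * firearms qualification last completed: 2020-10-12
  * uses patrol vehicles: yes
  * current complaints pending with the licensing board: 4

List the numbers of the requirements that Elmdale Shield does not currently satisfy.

3, 4, 8

1. uniform insignia approval present → met
2. assault-and-battery coverage $650,000 ≥ $575,000 → met
3. complaints pending with the licensing board 4 > 3 → not met
4. firearms qualification 300 days ago vs limit 270 → not met
5. condition 'uses patrol vehicles' holds; general liability coverage $2,225,000 ≥ $2,225,000 → met
6. condition 'deploys armed guards' does not hold → requirement n/a → met
7. state-licensed supervisors 5 ≥ 3 → met
8. use-of-force policy review 33 days ago vs limit 30 → not met
9. condition 'provides executive protection' does not hold → requirement n/a → met
Not met: 3, 4, 8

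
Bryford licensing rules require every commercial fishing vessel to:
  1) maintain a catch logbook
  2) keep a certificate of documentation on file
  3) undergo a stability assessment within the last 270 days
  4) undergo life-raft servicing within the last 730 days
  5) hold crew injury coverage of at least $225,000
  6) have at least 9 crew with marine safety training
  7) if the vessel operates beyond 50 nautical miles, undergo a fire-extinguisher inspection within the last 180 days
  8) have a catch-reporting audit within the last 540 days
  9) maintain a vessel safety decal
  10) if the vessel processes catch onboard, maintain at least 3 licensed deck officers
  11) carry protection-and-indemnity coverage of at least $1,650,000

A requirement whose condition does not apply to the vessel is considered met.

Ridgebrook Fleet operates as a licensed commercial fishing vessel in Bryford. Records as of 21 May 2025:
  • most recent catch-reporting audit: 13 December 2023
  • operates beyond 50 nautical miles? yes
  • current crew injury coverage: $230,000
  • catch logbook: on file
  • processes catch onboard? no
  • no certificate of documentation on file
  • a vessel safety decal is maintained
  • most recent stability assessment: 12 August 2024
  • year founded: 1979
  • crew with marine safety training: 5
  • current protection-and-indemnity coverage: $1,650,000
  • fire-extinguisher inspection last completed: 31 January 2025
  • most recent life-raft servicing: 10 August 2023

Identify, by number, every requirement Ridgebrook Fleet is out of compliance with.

2, 3, 6

1. catch logbook present → met
2. certificate of documentation absent → not met
3. stability assessment 282 days ago vs limit 270 → not met
4. life-raft servicing 650 days ago vs limit 730 → met
5. crew injury coverage $230,000 ≥ $225,000 → met
6. crew with marine safety training 5 < 9 → not met
7. condition 'operates beyond 50 nautical miles' holds; fire-extinguisher inspection 110 days ago vs limit 180 → met
8. catch-reporting audit 525 days ago vs limit 540 → met
9. vessel safety decal present → met
10. condition 'processes catch onboard' does not hold → requirement n/a → met
11. protection-and-indemnity coverage $1,650,000 ≥ $1,650,000 → met
Not met: 2, 3, 6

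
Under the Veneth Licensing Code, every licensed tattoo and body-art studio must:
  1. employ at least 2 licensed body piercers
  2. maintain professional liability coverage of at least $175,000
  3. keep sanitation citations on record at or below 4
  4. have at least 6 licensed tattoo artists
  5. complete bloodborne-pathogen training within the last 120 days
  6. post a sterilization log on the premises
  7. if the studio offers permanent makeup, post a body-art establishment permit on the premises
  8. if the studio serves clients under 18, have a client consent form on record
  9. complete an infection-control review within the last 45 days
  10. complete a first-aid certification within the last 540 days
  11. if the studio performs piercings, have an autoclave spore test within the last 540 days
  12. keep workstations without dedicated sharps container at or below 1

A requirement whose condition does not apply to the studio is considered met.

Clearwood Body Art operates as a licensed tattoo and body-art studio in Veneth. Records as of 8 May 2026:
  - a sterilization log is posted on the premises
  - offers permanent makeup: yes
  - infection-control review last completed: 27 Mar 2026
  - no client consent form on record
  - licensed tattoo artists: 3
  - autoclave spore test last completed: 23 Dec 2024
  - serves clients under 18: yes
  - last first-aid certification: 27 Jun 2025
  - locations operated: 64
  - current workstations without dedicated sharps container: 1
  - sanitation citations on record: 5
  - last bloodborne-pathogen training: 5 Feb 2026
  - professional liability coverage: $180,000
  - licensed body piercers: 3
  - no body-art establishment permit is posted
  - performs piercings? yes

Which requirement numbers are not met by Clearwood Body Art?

3, 4, 7, 8

1. licensed body piercers 3 ≥ 2 → met
2. professional liability coverage $180,000 ≥ $175,000 → met
3. sanitation citations on record 5 > 4 → not met
4. licensed tattoo artists 3 < 6 → not met
5. bloodborne-pathogen training 92 days ago vs limit 120 → met
6. sterilization log present → met
7. condition 'offers permanent makeup' holds; body-art establishment permit absent → not met
8. condition 'serves clients under 18' holds; client consent form absent → not met
9. infection-control review 42 days ago vs limit 45 → met
10. first-aid certification 315 days ago vs limit 540 → met
11. condition 'performs piercings' holds; autoclave spore test 501 days ago vs limit 540 → met
12. workstations without dedicated sharps container 1 ≤ 1 → met
Not met: 3, 4, 7, 8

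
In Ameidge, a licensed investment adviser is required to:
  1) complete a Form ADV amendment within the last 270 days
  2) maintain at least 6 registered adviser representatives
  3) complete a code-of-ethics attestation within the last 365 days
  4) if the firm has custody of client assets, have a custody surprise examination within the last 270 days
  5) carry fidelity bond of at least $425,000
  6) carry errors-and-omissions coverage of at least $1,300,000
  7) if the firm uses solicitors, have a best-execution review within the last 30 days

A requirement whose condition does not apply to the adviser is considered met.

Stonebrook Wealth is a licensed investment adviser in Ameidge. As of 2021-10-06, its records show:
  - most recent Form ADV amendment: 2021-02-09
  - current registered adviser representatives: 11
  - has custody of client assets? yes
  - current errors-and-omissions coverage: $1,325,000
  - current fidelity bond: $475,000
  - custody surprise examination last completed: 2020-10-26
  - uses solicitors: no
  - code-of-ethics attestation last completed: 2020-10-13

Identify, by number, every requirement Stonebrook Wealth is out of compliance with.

1. Form ADV amendment 239 days ago vs limit 270 → met
2. registered adviser representatives 11 ≥ 6 → met
3. code-of-ethics attestation 358 days ago vs limit 365 → met
4. condition 'has custody of client assets' holds; custody surprise examination 345 days ago vs limit 270 → not met
5. fidelity bond $475,000 ≥ $425,000 → met
6. errors-and-omissions coverage $1,325,000 ≥ $1,300,000 → met
7. condition 'uses solicitors' does not hold → requirement n/a → met
Not met: 4

4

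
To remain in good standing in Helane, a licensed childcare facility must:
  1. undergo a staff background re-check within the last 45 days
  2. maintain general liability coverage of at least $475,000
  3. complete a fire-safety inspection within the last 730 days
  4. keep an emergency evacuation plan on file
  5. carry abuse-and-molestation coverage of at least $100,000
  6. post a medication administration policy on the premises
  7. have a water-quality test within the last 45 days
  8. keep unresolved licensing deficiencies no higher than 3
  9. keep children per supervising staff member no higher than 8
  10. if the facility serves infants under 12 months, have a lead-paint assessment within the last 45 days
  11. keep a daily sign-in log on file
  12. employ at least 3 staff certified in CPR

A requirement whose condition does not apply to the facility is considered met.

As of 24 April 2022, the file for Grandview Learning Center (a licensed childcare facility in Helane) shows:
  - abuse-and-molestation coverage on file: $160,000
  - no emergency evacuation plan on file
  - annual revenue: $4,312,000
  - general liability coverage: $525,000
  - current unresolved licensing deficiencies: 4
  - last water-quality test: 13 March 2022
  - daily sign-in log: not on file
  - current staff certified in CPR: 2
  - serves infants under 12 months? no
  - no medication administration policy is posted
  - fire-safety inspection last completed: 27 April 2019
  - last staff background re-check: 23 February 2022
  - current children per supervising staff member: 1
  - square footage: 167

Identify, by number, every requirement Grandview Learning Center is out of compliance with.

1, 3, 4, 6, 8, 11, 12

1. staff background re-check 60 days ago vs limit 45 → not met
2. general liability coverage $525,000 ≥ $475,000 → met
3. fire-safety inspection 1093 days ago vs limit 730 → not met
4. emergency evacuation plan absent → not met
5. abuse-and-molestation coverage $160,000 ≥ $100,000 → met
6. medication administration policy absent → not met
7. water-quality test 42 days ago vs limit 45 → met
8. unresolved licensing deficiencies 4 > 3 → not met
9. children per supervising staff member 1 ≤ 8 → met
10. condition 'serves infants under 12 months' does not hold → requirement n/a → met
11. daily sign-in log absent → not met
12. staff certified in CPR 2 < 3 → not met
Not met: 1, 3, 4, 6, 8, 11, 12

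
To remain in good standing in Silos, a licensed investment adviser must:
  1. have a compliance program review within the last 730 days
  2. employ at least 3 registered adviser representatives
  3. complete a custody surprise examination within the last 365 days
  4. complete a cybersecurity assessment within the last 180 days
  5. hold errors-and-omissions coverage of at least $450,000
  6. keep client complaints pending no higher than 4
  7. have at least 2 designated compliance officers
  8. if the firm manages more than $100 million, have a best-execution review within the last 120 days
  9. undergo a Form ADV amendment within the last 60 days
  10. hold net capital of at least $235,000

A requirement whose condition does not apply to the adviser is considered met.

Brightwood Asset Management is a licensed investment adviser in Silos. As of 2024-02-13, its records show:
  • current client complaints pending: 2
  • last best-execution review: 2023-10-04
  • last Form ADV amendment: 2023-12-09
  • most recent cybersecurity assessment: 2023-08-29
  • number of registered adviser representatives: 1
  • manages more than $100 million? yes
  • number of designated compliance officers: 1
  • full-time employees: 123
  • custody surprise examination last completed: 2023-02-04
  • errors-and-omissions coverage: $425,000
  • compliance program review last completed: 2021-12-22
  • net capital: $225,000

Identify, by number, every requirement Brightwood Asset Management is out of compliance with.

1. compliance program review 783 days ago vs limit 730 → not met
2. registered adviser representatives 1 < 3 → not met
3. custody surprise examination 374 days ago vs limit 365 → not met
4. cybersecurity assessment 168 days ago vs limit 180 → met
5. errors-and-omissions coverage $425,000 < $450,000 → not met
6. client complaints pending 2 ≤ 4 → met
7. designated compliance officers 1 < 2 → not met
8. condition 'manages more than $100 million' holds; best-execution review 132 days ago vs limit 120 → not met
9. Form ADV amendment 66 days ago vs limit 60 → not met
10. net capital $225,000 < $235,000 → not met
Not met: 1, 2, 3, 5, 7, 8, 9, 10

1, 2, 3, 5, 7, 8, 9, 10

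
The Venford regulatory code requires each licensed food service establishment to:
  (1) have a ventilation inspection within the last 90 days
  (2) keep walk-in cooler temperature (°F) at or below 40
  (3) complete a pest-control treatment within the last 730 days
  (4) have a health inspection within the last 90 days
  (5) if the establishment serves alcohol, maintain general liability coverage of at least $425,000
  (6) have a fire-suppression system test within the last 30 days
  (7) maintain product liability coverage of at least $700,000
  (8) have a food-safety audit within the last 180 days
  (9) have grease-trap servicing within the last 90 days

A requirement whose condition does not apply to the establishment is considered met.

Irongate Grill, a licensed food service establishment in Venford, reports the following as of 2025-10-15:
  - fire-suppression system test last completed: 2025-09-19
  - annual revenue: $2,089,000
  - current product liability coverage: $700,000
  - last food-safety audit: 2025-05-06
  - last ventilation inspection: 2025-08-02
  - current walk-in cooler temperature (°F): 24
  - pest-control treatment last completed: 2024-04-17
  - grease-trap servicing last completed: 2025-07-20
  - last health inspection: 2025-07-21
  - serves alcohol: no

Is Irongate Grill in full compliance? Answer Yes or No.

Yes

1. ventilation inspection 74 days ago vs limit 90 → met
2. walk-in cooler temperature (°F) 24 ≤ 40 → met
3. pest-control treatment 546 days ago vs limit 730 → met
4. health inspection 86 days ago vs limit 90 → met
5. condition 'serves alcohol' does not hold → requirement n/a → met
6. fire-suppression system test 26 days ago vs limit 30 → met
7. product liability coverage $700,000 ≥ $700,000 → met
8. food-safety audit 162 days ago vs limit 180 → met
9. grease-trap servicing 87 days ago vs limit 90 → met
All met.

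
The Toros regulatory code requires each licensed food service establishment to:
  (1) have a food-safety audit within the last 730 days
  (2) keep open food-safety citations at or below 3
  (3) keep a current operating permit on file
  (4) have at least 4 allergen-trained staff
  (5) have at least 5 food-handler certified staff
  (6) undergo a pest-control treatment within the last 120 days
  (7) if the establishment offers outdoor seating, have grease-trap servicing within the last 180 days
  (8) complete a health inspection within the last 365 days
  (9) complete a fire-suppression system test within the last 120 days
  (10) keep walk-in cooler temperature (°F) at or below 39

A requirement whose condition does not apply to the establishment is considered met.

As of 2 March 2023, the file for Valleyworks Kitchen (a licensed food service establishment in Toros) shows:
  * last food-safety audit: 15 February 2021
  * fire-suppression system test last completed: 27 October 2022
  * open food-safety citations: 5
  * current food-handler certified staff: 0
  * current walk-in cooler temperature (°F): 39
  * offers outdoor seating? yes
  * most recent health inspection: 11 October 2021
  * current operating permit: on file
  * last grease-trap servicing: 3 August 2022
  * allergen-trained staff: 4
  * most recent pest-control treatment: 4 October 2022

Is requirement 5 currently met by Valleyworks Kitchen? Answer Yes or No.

No

5. food-handler certified staff 0 < 5 → not met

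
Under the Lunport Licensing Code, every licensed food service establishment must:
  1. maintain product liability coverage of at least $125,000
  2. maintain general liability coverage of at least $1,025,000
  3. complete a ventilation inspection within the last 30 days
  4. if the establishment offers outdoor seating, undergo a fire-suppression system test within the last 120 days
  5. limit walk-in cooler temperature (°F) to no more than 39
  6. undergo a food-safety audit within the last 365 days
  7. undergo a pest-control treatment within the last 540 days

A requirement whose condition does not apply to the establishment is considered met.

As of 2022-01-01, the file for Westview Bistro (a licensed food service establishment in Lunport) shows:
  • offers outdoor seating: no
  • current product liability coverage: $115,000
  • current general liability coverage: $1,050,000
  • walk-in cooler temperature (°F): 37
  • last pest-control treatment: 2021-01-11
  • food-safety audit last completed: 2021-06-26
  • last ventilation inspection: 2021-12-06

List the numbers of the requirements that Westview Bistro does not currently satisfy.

1. product liability coverage $115,000 < $125,000 → not met
2. general liability coverage $1,050,000 ≥ $1,025,000 → met
3. ventilation inspection 26 days ago vs limit 30 → met
4. condition 'offers outdoor seating' does not hold → requirement n/a → met
5. walk-in cooler temperature (°F) 37 ≤ 39 → met
6. food-safety audit 189 days ago vs limit 365 → met
7. pest-control treatment 355 days ago vs limit 540 → met
Not met: 1

1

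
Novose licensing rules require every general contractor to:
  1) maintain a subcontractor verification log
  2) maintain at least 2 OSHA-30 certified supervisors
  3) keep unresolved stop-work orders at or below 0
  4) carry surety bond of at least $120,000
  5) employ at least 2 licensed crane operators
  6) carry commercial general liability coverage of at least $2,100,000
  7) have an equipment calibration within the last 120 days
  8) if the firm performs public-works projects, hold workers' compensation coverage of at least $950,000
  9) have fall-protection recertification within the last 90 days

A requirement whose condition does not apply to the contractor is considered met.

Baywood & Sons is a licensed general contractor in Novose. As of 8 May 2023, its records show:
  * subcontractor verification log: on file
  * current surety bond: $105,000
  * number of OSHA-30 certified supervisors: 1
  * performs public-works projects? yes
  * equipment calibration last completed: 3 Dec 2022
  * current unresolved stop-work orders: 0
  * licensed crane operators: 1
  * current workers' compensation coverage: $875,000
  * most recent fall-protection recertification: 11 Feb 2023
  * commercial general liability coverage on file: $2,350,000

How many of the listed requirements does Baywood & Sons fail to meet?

5

1. subcontractor verification log present → met
2. OSHA-30 certified supervisors 1 < 2 → not met
3. unresolved stop-work orders 0 ≤ 0 → met
4. surety bond $105,000 < $120,000 → not met
5. licensed crane operators 1 < 2 → not met
6. commercial general liability coverage $2,350,000 ≥ $2,100,000 → met
7. equipment calibration 156 days ago vs limit 120 → not met
8. condition 'performs public-works projects' holds; workers' compensation coverage $875,000 < $950,000 → not met
9. fall-protection recertification 86 days ago vs limit 90 → met
Not met: 5 of 9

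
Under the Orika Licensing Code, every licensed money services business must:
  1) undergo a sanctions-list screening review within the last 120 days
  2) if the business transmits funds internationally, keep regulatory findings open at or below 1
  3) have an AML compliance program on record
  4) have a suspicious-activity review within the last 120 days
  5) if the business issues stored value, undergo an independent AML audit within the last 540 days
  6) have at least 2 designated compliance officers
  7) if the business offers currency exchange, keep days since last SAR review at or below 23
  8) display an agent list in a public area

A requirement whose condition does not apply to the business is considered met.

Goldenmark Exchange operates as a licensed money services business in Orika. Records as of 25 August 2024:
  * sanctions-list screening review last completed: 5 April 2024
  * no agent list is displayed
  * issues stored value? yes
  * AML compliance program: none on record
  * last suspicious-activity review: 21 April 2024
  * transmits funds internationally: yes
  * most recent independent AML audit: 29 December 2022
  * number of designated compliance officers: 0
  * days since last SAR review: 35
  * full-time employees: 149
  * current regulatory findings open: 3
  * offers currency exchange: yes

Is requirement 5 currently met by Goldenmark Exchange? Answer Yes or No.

5. condition 'issues stored value' holds; independent AML audit 605 days ago vs limit 540 → not met

No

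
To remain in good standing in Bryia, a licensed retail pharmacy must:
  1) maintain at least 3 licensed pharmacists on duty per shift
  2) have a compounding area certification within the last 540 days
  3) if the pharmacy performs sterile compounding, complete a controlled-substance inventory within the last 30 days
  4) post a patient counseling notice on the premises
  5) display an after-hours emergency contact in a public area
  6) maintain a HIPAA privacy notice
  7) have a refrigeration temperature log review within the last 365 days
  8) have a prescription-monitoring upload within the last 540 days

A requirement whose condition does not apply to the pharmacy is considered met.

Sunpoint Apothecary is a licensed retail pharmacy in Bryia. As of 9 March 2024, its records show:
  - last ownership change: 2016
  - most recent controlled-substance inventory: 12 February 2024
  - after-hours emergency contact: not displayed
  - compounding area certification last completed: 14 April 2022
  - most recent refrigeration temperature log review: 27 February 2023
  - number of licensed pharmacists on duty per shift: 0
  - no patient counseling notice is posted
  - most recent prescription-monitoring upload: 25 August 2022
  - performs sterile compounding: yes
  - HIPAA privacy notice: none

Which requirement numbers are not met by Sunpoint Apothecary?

1. licensed pharmacists on duty per shift 0 < 3 → not met
2. compounding area certification 695 days ago vs limit 540 → not met
3. condition 'performs sterile compounding' holds; controlled-substance inventory 26 days ago vs limit 30 → met
4. patient counseling notice absent → not met
5. after-hours emergency contact absent → not met
6. HIPAA privacy notice absent → not met
7. refrigeration temperature log review 376 days ago vs limit 365 → not met
8. prescription-monitoring upload 562 days ago vs limit 540 → not met
Not met: 1, 2, 4, 5, 6, 7, 8

1, 2, 4, 5, 6, 7, 8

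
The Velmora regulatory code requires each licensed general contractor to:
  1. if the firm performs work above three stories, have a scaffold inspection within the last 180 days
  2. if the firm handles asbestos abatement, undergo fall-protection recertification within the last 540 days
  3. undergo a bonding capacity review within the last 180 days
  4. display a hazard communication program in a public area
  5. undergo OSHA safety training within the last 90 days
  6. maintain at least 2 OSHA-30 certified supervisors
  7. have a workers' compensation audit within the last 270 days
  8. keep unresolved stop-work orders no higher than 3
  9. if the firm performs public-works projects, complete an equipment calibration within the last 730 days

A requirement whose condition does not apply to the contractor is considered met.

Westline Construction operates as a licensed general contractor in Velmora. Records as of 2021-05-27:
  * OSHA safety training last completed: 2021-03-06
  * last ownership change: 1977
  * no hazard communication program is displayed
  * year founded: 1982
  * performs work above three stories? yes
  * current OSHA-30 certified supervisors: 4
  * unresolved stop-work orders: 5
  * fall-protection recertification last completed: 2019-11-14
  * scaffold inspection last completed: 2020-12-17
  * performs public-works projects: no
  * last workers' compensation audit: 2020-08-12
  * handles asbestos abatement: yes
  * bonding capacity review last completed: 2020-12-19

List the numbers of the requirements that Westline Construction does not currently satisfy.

2, 4, 7, 8

1. condition 'performs work above three stories' holds; scaffold inspection 161 days ago vs limit 180 → met
2. condition 'handles asbestos abatement' holds; fall-protection recertification 560 days ago vs limit 540 → not met
3. bonding capacity review 159 days ago vs limit 180 → met
4. hazard communication program absent → not met
5. OSHA safety training 82 days ago vs limit 90 → met
6. OSHA-30 certified supervisors 4 ≥ 2 → met
7. workers' compensation audit 288 days ago vs limit 270 → not met
8. unresolved stop-work orders 5 > 3 → not met
9. condition 'performs public-works projects' does not hold → requirement n/a → met
Not met: 2, 4, 7, 8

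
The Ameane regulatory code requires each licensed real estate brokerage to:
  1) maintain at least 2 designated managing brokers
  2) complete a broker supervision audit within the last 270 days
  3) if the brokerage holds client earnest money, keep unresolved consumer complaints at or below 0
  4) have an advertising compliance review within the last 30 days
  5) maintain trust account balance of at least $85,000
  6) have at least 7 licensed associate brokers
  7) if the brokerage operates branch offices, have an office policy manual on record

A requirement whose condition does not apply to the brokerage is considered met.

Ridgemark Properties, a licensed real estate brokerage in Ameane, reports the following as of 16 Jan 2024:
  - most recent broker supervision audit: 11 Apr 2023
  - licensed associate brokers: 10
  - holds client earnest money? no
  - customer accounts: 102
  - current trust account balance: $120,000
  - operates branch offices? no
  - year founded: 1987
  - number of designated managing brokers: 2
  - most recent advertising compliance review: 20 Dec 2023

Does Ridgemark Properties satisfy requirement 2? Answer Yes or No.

2. broker supervision audit 280 days ago vs limit 270 → not met

No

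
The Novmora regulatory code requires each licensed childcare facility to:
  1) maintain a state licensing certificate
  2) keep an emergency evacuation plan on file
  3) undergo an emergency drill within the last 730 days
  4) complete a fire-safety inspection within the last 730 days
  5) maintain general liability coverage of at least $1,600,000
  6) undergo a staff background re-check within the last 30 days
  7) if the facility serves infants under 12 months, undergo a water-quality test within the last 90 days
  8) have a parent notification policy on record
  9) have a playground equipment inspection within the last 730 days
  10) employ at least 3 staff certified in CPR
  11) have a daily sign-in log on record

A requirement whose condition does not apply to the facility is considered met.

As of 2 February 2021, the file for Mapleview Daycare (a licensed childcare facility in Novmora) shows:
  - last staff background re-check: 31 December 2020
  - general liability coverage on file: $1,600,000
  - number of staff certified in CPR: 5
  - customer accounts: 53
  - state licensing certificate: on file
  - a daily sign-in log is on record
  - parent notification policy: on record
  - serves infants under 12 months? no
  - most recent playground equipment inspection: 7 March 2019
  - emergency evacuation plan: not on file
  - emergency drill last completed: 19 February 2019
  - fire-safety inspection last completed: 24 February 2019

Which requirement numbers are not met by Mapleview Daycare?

1. state licensing certificate present → met
2. emergency evacuation plan absent → not met
3. emergency drill 714 days ago vs limit 730 → met
4. fire-safety inspection 709 days ago vs limit 730 → met
5. general liability coverage $1,600,000 ≥ $1,600,000 → met
6. staff background re-check 33 days ago vs limit 30 → not met
7. condition 'serves infants under 12 months' does not hold → requirement n/a → met
8. parent notification policy present → met
9. playground equipment inspection 698 days ago vs limit 730 → met
10. staff certified in CPR 5 ≥ 3 → met
11. daily sign-in log present → met
Not met: 2, 6

2, 6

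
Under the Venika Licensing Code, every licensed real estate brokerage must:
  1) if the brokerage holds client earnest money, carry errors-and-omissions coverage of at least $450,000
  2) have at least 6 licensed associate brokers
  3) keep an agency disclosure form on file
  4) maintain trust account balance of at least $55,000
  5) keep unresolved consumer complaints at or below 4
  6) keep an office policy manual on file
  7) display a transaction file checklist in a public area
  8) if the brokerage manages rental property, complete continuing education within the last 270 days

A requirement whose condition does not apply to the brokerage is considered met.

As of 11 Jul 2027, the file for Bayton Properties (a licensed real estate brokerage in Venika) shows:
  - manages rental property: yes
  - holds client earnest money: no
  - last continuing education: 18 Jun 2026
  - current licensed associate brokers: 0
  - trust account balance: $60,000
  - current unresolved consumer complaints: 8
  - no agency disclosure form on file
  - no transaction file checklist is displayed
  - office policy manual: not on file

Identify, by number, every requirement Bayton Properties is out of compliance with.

2, 3, 5, 6, 7, 8

1. condition 'holds client earnest money' does not hold → requirement n/a → met
2. licensed associate brokers 0 < 6 → not met
3. agency disclosure form absent → not met
4. trust account balance $60,000 ≥ $55,000 → met
5. unresolved consumer complaints 8 > 4 → not met
6. office policy manual absent → not met
7. transaction file checklist absent → not met
8. condition 'manages rental property' holds; continuing education 388 days ago vs limit 270 → not met
Not met: 2, 3, 5, 6, 7, 8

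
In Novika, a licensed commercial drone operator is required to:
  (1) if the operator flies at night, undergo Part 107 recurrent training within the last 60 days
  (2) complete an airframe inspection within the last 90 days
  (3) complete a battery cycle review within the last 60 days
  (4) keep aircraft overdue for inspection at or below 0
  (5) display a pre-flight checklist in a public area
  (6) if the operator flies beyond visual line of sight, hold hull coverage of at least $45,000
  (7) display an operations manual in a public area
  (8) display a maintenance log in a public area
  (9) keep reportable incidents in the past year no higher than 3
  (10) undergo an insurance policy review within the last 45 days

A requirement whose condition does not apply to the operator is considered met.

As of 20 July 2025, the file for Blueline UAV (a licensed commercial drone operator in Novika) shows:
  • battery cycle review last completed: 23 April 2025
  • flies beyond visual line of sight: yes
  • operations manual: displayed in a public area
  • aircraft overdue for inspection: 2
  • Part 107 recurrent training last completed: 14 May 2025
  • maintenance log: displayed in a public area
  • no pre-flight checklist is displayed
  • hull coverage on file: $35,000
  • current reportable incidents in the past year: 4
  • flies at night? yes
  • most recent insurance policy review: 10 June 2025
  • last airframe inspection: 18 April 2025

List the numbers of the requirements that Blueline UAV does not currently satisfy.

1, 2, 3, 4, 5, 6, 9

1. condition 'flies at night' holds; Part 107 recurrent training 67 days ago vs limit 60 → not met
2. airframe inspection 93 days ago vs limit 90 → not met
3. battery cycle review 88 days ago vs limit 60 → not met
4. aircraft overdue for inspection 2 > 0 → not met
5. pre-flight checklist absent → not met
6. condition 'flies beyond visual line of sight' holds; hull coverage $35,000 < $45,000 → not met
7. operations manual present → met
8. maintenance log present → met
9. reportable incidents in the past year 4 > 3 → not met
10. insurance policy review 40 days ago vs limit 45 → met
Not met: 1, 2, 3, 4, 5, 6, 9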